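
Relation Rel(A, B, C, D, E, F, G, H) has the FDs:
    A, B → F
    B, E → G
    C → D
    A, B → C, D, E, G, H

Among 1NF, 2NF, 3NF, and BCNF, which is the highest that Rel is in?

2NF

Candidate key: {A, B}. Prime attributes: {A, B}.
B, E → G: {B, E}⁺ = {B, E, G}, which is not all of the attributes, so the left side is not a superkey — BCNF is violated.
B, E → G determines the non-prime attribute {G} from a non-superkey — 3NF is violated.
Checking every proper subset of each key, none determines a non-prime attribute — 2NF is satisfied.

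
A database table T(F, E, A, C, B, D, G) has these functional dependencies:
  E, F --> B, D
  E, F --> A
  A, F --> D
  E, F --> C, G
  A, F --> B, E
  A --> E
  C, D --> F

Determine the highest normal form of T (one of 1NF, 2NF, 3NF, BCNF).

Candidate keys: {A, C, D}, {A, F}, {C, D, E}, {E, F}. Prime attributes: {A, C, D, E, F}.
For A --> E we have {A}⁺ = {A, E}; {A} is not a superkey, so BCNF fails.
But every attribute on its right side ({E}) is prime, and the same holds for every other non-superkey FD, so 3NF still holds.

3NF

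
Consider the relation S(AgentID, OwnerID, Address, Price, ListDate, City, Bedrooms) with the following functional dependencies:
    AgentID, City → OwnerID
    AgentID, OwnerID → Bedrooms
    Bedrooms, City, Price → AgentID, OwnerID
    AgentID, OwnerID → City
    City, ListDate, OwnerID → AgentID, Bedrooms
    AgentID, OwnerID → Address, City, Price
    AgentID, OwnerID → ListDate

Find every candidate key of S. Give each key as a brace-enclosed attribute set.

{AgentID, City}, {AgentID, OwnerID}, {Bedrooms, City, Price}, {City, ListDate, OwnerID}

{AgentID, City}⁺ = {Address, AgentID, Bedrooms, City, ListDate, OwnerID, Price}, which is every attribute, so {AgentID, City} is a candidate key.
{AgentID, OwnerID}⁺ = {Address, AgentID, Bedrooms, City, ListDate, OwnerID, Price}, which is every attribute, so {AgentID, OwnerID} is a candidate key.
{Bedrooms, City, Price}⁺ = {Address, AgentID, Bedrooms, City, ListDate, OwnerID, Price}, which is every attribute, so {Bedrooms, City, Price} is a candidate key.
{City, ListDate, OwnerID}⁺ = {Address, AgentID, Bedrooms, City, ListDate, OwnerID, Price}, which is every attribute, so {City, ListDate, OwnerID} is a candidate key.
These are minimal and exhaustive — every other superkey contains one of them.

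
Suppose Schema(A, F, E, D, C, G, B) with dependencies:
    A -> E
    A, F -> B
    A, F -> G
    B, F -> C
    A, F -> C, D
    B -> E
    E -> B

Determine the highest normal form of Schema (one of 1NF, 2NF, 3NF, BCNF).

1NF

Candidate key: {A, F}. Prime attributes: {A, F}.
A -> E: {A}⁺ = {A, B, E}, which is not all of the attributes, so the left side is not a superkey — BCNF is violated.
A -> E determines the non-prime attribute {E} from a non-superkey — 3NF is violated.
{A} is a proper subset of the key {A, F}, and {A}⁺ contains the non-prime attributes {B, E} — a partial dependency, so 2NF is violated.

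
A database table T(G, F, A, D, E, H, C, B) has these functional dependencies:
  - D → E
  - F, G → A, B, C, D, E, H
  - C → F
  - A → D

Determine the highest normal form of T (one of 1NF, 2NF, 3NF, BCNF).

Candidate keys: {C, G}, {F, G}. Prime attributes: {C, F, G}.
D → E breaks BCNF: {D}⁺ = {D, E}, so {D} is not a superkey.
Because {E} is non-prime and the left side of D → E is not a superkey, the relation is not in 3NF.
No proper subset of a key has a non-prime attribute in its closure, so there is no partial dependency; 2NF holds.

2NF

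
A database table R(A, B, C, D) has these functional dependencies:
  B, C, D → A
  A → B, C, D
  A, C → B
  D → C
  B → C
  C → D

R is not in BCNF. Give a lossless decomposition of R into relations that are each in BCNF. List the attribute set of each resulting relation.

Candidate keys of the original relation: {A}, {B}.
In {A, B, C, D}, {D} is not a superkey ({D}⁺ restricted to this set is {C, D}), so split on D → C into {C, D} and {A, B, D}.
{C, D} has no BCNF violation.
{A, B, D} has no BCNF violation.

{A, B, D}; {C, D}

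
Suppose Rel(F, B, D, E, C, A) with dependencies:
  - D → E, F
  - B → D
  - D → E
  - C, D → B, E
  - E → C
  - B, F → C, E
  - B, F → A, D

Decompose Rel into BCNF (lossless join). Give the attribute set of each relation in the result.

{A, B, D, E, F}; {C, E}

Candidate keys of the original relation: {B}, {D}.
In {A, B, C, D, E, F}, {E} is not a superkey ({E}⁺ restricted to this set is {C, E}), so split on E → C into {C, E} and {A, B, D, E, F}.
{C, E} has no BCNF violation.
{A, B, D, E, F} has no BCNF violation.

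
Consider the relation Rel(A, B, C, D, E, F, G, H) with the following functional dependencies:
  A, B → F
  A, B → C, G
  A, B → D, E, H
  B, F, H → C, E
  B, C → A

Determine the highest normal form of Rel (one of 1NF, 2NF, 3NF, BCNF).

Candidate keys: {A, B}, {B, C}, {B, F, H}. Prime attributes: {A, B, C, F, H}.
Every FD has a superkey on the left, so the relation is in BCNF.

BCNF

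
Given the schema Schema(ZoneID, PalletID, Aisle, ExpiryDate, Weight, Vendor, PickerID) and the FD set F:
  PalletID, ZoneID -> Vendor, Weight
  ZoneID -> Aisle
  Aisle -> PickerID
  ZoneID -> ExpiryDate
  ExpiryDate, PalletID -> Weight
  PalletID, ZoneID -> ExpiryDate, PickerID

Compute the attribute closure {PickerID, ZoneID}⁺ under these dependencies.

Start with {PickerID, ZoneID}.
ZoneID -> Aisle applies; add {Aisle} → now {Aisle, PickerID, ZoneID}.
ZoneID -> ExpiryDate applies; add {ExpiryDate} → now {Aisle, ExpiryDate, PickerID, ZoneID}.
No further FD applies.

{Aisle, ExpiryDate, PickerID, ZoneID}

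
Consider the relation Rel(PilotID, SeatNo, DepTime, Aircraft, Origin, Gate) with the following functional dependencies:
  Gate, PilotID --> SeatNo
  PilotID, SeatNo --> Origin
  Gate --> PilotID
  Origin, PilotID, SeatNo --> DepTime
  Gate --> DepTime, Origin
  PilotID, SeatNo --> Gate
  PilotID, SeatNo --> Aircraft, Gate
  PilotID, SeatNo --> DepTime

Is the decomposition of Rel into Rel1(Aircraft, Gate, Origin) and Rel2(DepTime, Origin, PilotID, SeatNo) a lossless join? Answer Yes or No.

No

Rel1 ∩ Rel2 = {Origin}; its closure under F is {Origin}.
The closure covers neither Rel1 nor Rel2 entirely; the join is not lossless.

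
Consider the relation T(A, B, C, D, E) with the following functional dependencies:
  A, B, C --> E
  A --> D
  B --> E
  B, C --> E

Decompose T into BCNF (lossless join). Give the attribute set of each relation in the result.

{A, B, C}; {A, D}; {B, E}

Candidate key of the original relation: {A, B, C}.
{A, B, C, D, E}: {A} determines {A, D} here but is not a superkey — split on A --> D, giving {A, D} and {A, B, C, E}.
{A, D} has no BCNF violation.
{A, B, C, E}: {B} determines {B, E} here but is not a superkey — split on B --> E, giving {B, E} and {A, B, C}.
{B, E} has no BCNF violation.
{A, B, C} has no BCNF violation.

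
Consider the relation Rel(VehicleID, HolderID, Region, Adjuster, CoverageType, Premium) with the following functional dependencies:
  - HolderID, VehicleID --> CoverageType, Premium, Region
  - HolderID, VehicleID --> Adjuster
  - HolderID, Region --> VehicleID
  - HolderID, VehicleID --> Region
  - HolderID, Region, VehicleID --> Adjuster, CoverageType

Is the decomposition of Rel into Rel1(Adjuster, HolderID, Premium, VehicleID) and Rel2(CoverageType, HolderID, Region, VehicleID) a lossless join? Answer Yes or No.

Yes

Common attributes: {HolderID, VehicleID}; their closure is {Adjuster, CoverageType, HolderID, Premium, Region, VehicleID}.
This includes all of Rel1, so the common attributes are a superkey of Rel1 — the join is lossless.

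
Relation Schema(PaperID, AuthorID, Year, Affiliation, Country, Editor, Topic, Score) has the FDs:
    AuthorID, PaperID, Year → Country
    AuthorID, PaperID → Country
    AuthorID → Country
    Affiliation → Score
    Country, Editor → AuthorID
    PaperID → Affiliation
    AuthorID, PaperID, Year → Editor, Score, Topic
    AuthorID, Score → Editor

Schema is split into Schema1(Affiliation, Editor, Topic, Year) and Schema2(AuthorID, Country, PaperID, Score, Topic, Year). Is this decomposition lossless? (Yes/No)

No

Common attributes: {Topic, Year}; their closure is {Topic, Year}.
Schema1 ⊄ {Topic, Year} and Schema2 ⊄ {Topic, Year}, so the split is lossy.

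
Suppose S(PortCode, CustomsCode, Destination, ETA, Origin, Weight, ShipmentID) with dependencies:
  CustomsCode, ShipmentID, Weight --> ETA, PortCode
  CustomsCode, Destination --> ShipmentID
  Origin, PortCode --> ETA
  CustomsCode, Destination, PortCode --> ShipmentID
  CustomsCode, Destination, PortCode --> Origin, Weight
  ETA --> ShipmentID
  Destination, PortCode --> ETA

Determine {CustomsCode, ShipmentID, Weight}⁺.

Start with {CustomsCode, ShipmentID, Weight}.
CustomsCode, ShipmentID, Weight --> ETA, PortCode applies; add {ETA, PortCode} → now {CustomsCode, ETA, PortCode, ShipmentID, Weight}.
No further FD applies.

{CustomsCode, ETA, PortCode, ShipmentID, Weight}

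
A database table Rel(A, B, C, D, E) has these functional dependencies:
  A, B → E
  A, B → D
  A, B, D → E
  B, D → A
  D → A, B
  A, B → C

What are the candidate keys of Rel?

{A, B}, {D}

{D} is a candidate key since {D}⁺ = {A, B, C, D, E} covers every attribute.
{A, B} is a candidate key since {A, B}⁺ = {A, B, C, D, E} covers every attribute.
Any other superkey properly contains one of these, so there are no further candidate keys.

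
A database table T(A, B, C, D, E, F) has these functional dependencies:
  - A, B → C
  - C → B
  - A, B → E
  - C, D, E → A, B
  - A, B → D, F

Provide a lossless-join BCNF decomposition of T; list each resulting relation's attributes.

Candidate keys of the original relation: {A, B}, {A, C}, {C, D, E}.
{A, B, C, D, E, F}: {C} determines {B, C} here but is not a superkey — split on C → B, giving {B, C} and {A, C, D, E, F}.
{B, C} is in BCNF.
{A, C, D, E, F} is in BCNF.

{A, C, D, E, F}; {B, C}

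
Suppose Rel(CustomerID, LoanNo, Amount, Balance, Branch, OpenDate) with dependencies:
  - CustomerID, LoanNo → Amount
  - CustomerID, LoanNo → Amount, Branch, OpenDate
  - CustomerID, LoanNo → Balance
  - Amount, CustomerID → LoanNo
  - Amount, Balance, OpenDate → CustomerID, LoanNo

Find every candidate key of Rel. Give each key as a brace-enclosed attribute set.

{Amount, CustomerID}⁺ = {Amount, Balance, Branch, CustomerID, LoanNo, OpenDate}, which is every attribute, so {Amount, CustomerID} is a candidate key.
{CustomerID, LoanNo}⁺ = {Amount, Balance, Branch, CustomerID, LoanNo, OpenDate}, which is every attribute, so {CustomerID, LoanNo} is a candidate key.
{Amount, Balance, OpenDate}⁺ = {Amount, Balance, Branch, CustomerID, LoanNo, OpenDate}, which is every attribute, so {Amount, Balance, OpenDate} is a candidate key.
No proper subset of any of these is a key, and no other minimal superkey exists.

{Amount, Balance, OpenDate}, {Amount, CustomerID}, {CustomerID, LoanNo}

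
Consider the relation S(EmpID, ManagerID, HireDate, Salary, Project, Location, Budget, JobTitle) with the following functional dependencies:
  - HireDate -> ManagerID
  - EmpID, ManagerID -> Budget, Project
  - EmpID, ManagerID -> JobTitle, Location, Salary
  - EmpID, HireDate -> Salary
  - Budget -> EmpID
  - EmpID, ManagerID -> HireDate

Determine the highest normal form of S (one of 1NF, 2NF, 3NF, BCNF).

3NF

Candidate keys: {Budget, HireDate}, {Budget, ManagerID}, {EmpID, HireDate}, {EmpID, ManagerID}. Prime attributes: {Budget, EmpID, HireDate, ManagerID}.
For HireDate -> ManagerID we have {HireDate}⁺ = {HireDate, ManagerID}; {HireDate} is not a superkey, so BCNF fails.
Since {ManagerID} ⊆ prime attributes and every other non-superkey FD also has a prime right side, the schema is in 3NF.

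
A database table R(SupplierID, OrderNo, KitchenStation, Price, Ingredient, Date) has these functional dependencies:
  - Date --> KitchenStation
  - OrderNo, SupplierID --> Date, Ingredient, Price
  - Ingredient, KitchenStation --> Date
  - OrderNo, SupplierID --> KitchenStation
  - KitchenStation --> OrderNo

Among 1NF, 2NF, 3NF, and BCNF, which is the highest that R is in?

3NF

Candidate keys: {Date, SupplierID}, {KitchenStation, SupplierID}, {OrderNo, SupplierID}. Prime attributes: {Date, KitchenStation, OrderNo, SupplierID}.
For Date --> KitchenStation we have {Date}⁺ = {Date, KitchenStation, OrderNo}; {Date} is not a superkey, so BCNF fails.
But every attribute on its right side ({KitchenStation}) is prime, and the same holds for every other non-superkey FD, so 3NF still holds.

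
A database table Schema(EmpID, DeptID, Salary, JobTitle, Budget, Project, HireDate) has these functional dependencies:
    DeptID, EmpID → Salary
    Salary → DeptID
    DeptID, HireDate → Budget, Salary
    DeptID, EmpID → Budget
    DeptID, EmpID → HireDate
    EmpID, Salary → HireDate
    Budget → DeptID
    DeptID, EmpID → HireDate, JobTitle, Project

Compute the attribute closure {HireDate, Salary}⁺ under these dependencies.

Start with {HireDate, Salary}.
Salary → DeptID applies; add {DeptID} → now {DeptID, HireDate, Salary}.
DeptID, HireDate → Budget, Salary applies; add {Budget} → now {Budget, DeptID, HireDate, Salary}.
No further FD applies.

{Budget, DeptID, HireDate, Salary}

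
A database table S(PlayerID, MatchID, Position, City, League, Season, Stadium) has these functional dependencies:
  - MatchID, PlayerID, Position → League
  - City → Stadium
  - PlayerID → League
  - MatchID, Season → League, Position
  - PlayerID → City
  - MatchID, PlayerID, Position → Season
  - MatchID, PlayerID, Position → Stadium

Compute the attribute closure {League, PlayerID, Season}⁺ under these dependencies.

{City, League, PlayerID, Season, Stadium}

Start with {League, PlayerID, Season}.
PlayerID → City applies; add {City} → now {City, League, PlayerID, Season}.
City → Stadium applies; add {Stadium} → now {City, League, PlayerID, Season, Stadium}.
No further FD applies.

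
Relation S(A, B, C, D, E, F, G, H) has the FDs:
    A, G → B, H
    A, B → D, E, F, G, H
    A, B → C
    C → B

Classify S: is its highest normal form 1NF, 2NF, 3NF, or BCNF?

Candidate keys: {A, B}, {A, C}, {A, G}. Prime attributes: {A, B, C, G}.
For C → B we have {C}⁺ = {B, C}; {C} is not a superkey, so BCNF fails.
Since {B} ⊆ prime attributes and every other non-superkey FD also has a prime right side, the schema is in 3NF.

3NF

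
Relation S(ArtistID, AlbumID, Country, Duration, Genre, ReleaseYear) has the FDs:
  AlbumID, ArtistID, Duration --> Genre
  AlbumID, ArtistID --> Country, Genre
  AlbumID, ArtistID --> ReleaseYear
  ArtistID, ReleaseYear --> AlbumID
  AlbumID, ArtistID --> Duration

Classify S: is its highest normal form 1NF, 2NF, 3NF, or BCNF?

BCNF

Candidate keys: {AlbumID, ArtistID}, {ArtistID, ReleaseYear}. Prime attributes: {AlbumID, ArtistID, ReleaseYear}.
Every FD has a superkey on the left, so the relation is in BCNF.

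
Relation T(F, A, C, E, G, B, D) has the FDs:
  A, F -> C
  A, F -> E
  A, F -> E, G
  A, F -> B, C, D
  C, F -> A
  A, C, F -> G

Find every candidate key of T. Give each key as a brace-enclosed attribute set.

{F} never appears on the right of any FD, so every key must include it.
{A, F}⁺ = {A, B, C, D, E, F, G} — all of the relation — so {A, F} is a candidate key.
{C, F}⁺ = {A, B, C, D, E, F, G} — all of the relation — so {C, F} is a candidate key.
Any other superkey properly contains one of these, so there are no further candidate keys.

{A, F}, {C, F}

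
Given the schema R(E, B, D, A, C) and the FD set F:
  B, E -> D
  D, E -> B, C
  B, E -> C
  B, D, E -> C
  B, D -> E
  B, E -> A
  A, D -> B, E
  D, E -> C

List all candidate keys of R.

{A, D}, {B, D}, {B, E}, {D, E}

{A, D}⁺ = {A, B, C, D, E} — all of the relation — so {A, D} is a candidate key.
{B, D}⁺ = {A, B, C, D, E} — all of the relation — so {B, D} is a candidate key.
{B, E}⁺ = {A, B, C, D, E} — all of the relation — so {B, E} is a candidate key.
{D, E}⁺ = {A, B, C, D, E} — all of the relation — so {D, E} is a candidate key.
These are minimal and exhaustive — every other superkey contains one of them.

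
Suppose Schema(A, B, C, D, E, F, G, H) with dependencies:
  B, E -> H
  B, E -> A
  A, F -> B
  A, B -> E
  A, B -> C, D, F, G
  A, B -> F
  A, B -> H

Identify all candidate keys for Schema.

{A, B}⁺ = {A, B, C, D, E, F, G, H}, which is every attribute, so {A, B} is a candidate key.
{A, F}⁺ = {A, B, C, D, E, F, G, H}, which is every attribute, so {A, F} is a candidate key.
{B, E}⁺ = {A, B, C, D, E, F, G, H}, which is every attribute, so {B, E} is a candidate key.
No proper subset of any of these is a key, and no other minimal superkey exists.

{A, B}, {A, F}, {B, E}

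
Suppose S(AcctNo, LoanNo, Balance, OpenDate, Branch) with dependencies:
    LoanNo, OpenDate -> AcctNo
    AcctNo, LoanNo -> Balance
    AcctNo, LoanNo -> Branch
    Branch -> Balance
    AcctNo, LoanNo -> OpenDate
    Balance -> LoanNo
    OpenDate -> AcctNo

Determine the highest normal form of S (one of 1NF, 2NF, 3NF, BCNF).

3NF

Candidate keys: {AcctNo, Balance}, {AcctNo, Branch}, {AcctNo, LoanNo}, {Balance, OpenDate}, {Branch, OpenDate}, {LoanNo, OpenDate}. Prime attributes: {AcctNo, Balance, Branch, LoanNo, OpenDate}.
For Branch -> Balance we have {Branch}⁺ = {Balance, Branch, LoanNo}; {Branch} is not a superkey, so BCNF fails.
Its right-hand attributes {Balance} are all prime, as are those of every other non-superkey FD — the relation is in 3NF.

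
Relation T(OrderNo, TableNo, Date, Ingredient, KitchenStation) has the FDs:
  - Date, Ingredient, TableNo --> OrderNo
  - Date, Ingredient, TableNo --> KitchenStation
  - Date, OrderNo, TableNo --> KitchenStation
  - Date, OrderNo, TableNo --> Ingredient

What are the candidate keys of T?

{Date, Ingredient, TableNo}, {Date, OrderNo, TableNo}

No FD produces {Date, TableNo}, so they must be in every candidate key.
Closure of {Date, Ingredient, TableNo} is {Date, Ingredient, KitchenStation, OrderNo, TableNo}, the whole schema; {Date, Ingredient, TableNo} is a candidate key.
Closure of {Date, OrderNo, TableNo} is {Date, Ingredient, KitchenStation, OrderNo, TableNo}, the whole schema; {Date, OrderNo, TableNo} is a candidate key.
No proper subset of any of these is a key, and no other minimal superkey exists.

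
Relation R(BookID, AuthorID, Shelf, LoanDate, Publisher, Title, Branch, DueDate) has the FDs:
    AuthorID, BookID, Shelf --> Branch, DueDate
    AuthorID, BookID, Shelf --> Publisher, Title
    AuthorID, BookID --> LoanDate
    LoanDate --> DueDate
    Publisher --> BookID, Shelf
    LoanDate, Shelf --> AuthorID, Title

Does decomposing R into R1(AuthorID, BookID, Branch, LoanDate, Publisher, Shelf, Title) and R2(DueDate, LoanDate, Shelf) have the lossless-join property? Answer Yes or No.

Yes

The shared attributes are {LoanDate, Shelf} and {LoanDate, Shelf}⁺ = {AuthorID, DueDate, LoanDate, Shelf, Title}.
Since R2 ⊆ {AuthorID, DueDate, LoanDate, Shelf, Title}, the intersection is a superkey of R2; the decomposition is lossless.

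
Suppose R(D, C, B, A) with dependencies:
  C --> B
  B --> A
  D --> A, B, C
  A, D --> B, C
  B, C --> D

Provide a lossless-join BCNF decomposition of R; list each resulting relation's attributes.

{A, B}; {B, C, D}

Candidate keys of the original relation: {C}, {D}.
{A, B, C, D}: {B} determines {A, B} here but is not a superkey — split on B --> A, giving {A, B} and {B, C, D}.
{A, B} has no BCNF violation.
{B, C, D} has no BCNF violation.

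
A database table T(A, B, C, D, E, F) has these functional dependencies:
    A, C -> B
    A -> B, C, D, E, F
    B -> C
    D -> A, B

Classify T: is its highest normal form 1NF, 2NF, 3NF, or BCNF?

Candidate keys: {A}, {D}. Prime attributes: {A, D}.
B -> C: {B}⁺ = {B, C}, which is not all of the attributes, so the left side is not a superkey — BCNF is violated.
Because {C} is non-prime and the left side of B -> C is not a superkey, the relation is not in 3NF.
Every candidate key is a single attribute, so no partial dependency is possible; 2NF holds.

2NF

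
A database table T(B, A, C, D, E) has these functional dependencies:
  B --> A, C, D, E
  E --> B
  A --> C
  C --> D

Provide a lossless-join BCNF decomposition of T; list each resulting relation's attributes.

{A, B, E}; {A, C}; {C, D}

Candidate keys of the original relation: {B}, {E}.
In {A, B, C, D, E}, {A} is not a superkey ({A}⁺ restricted to this set is {A, C, D}), so split on A --> C, D into {A, C, D} and {A, B, E}.
In {A, C, D}, {C} is not a superkey ({C}⁺ restricted to this set is {C, D}), so split on C --> D into {C, D} and {A, C}.
{C, D} is in BCNF.
{A, C} is in BCNF.
{A, B, E} is in BCNF.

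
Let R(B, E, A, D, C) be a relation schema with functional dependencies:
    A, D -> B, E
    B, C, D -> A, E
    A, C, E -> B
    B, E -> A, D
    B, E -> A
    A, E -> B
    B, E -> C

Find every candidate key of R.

Closure of {A, D} is {A, B, C, D, E}, the whole schema; {A, D} is a candidate key.
Closure of {A, E} is {A, B, C, D, E}, the whole schema; {A, E} is a candidate key.
Closure of {B, E} is {A, B, C, D, E}, the whole schema; {B, E} is a candidate key.
Closure of {B, C, D} is {A, B, C, D, E}, the whole schema; {B, C, D} is a candidate key.
Any other superkey properly contains one of these, so there are no further candidate keys.

{A, D}, {A, E}, {B, C, D}, {B, E}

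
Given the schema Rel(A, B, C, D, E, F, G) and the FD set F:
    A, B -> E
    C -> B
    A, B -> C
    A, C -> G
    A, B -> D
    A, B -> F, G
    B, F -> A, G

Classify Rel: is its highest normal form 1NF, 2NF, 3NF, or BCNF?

3NF

Candidate keys: {A, B}, {A, C}, {B, F}, {C, F}. Prime attributes: {A, B, C, F}.
C -> B: {C}⁺ = {B, C}, which is not all of the attributes, so the left side is not a superkey — BCNF is violated.
But every attribute on its right side ({B}) is prime, and the same holds for every other non-superkey FD, so 3NF still holds.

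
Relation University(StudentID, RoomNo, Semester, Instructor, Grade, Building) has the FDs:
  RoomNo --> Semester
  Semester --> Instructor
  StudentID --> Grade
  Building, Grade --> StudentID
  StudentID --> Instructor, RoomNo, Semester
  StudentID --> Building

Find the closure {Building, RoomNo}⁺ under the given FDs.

Start with {Building, RoomNo}.
RoomNo --> Semester applies; add {Semester} → now {Building, RoomNo, Semester}.
Semester --> Instructor applies; add {Instructor} → now {Building, Instructor, RoomNo, Semester}.
No further FD applies.

{Building, Instructor, RoomNo, Semester}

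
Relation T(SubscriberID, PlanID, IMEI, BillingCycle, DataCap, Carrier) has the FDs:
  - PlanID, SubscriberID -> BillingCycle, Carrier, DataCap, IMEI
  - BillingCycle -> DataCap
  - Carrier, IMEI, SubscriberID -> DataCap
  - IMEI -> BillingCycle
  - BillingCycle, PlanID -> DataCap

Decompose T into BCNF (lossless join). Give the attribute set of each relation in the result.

{BillingCycle, DataCap}; {BillingCycle, IMEI}; {Carrier, IMEI, PlanID, SubscriberID}

Candidate key of the original relation: {PlanID, SubscriberID}.
{BillingCycle, Carrier, DataCap, IMEI, PlanID, SubscriberID}: {BillingCycle} determines {BillingCycle, DataCap} here but is not a superkey — split on BillingCycle -> DataCap, giving {BillingCycle, DataCap} and {BillingCycle, Carrier, IMEI, PlanID, SubscriberID}.
{BillingCycle, DataCap} is in BCNF.
{BillingCycle, Carrier, IMEI, PlanID, SubscriberID}: {Carrier, IMEI, SubscriberID} determines {BillingCycle, Carrier, IMEI, SubscriberID} here but is not a superkey — split on Carrier, IMEI, SubscriberID -> BillingCycle, giving {BillingCycle, Carrier, IMEI, SubscriberID} and {Carrier, IMEI, PlanID, SubscriberID}.
{BillingCycle, Carrier, IMEI, SubscriberID}: {IMEI} determines {BillingCycle, IMEI} here but is not a superkey — split on IMEI -> BillingCycle, giving {BillingCycle, IMEI} and {Carrier, IMEI, SubscriberID}.
{BillingCycle, IMEI} is in BCNF.
{Carrier, IMEI, SubscriberID} is in BCNF.
{Carrier, IMEI, PlanID, SubscriberID} is in BCNF.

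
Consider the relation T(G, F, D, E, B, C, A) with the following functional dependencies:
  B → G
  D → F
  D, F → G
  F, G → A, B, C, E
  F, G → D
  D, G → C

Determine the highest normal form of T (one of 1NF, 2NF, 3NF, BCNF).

Candidate keys: {B, F}, {D}, {F, G}. Prime attributes: {B, D, F, G}.
B → G: {B}⁺ = {B, G}, which is not all of the attributes, so the left side is not a superkey — BCNF is violated.
Since {G} ⊆ prime attributes and every other non-superkey FD also has a prime right side, the schema is in 3NF.

3NF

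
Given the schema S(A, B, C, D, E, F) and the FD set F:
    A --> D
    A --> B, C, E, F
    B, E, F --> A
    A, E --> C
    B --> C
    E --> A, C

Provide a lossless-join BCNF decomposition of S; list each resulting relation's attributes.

Candidate keys of the original relation: {A}, {E}.
{A, B, C, D, E, F}: {B} determines {B, C} here but is not a superkey — split on B --> C, giving {B, C} and {A, B, D, E, F}.
{B, C} is in BCNF.
{A, B, D, E, F} is in BCNF.

{A, B, D, E, F}; {B, C}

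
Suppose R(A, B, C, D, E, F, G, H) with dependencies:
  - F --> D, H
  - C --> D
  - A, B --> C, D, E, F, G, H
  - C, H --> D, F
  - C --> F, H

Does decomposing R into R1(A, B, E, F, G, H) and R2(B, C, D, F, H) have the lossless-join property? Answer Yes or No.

No

R1 ∩ R2 = {B, F, H}; its closure under F is {B, D, F, H}.
The closure covers neither R1 nor R2 entirely; the join is not lossless.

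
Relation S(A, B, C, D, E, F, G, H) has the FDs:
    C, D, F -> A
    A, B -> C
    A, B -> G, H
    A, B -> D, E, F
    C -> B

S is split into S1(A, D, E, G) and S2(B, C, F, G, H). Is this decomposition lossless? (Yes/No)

No

S1 ∩ S2 = {G}; its closure under F is {G}.
S1 ⊄ {G} and S2 ⊄ {G}, so the split is lossy.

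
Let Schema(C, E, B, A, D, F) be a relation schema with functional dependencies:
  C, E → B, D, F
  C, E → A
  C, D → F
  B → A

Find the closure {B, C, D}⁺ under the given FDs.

Start with {B, C, D}.
C, D → F applies; add {F} → now {B, C, D, F}.
B → A applies; add {A} → now {A, B, C, D, F}.
No further FD applies.

{A, B, C, D, F}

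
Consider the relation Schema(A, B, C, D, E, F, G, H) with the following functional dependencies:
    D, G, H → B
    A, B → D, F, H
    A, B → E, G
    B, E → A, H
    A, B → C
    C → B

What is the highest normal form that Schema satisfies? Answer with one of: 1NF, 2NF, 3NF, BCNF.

3NF

Candidate keys: {A, B}, {A, C}, {A, D, G, H}, {B, E}, {C, E}, {D, E, G, H}. Prime attributes: {A, B, C, D, E, G, H}.
For D, G, H → B we have {D, G, H}⁺ = {B, D, G, H}; {D, G, H} is not a superkey, so BCNF fails.
Its right-hand attributes {B} are all prime, as are those of every other non-superkey FD — the relation is in 3NF.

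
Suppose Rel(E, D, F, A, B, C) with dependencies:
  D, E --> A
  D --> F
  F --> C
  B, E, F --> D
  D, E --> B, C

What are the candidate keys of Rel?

{B, E, F}, {D, E}

{E} never appears on the right of any FD, so every key must include it.
{D, E}⁺ = {A, B, C, D, E, F}, which is every attribute, so {D, E} is a candidate key.
{B, E, F}⁺ = {A, B, C, D, E, F}, which is every attribute, so {B, E, F} is a candidate key.
Any other superkey properly contains one of these, so there are no further candidate keys.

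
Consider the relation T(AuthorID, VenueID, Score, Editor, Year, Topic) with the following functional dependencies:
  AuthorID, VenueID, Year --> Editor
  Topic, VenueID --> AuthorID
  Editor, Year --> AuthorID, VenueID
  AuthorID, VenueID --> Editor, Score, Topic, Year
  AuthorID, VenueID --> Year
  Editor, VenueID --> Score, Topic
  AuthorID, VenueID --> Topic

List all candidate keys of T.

{AuthorID, VenueID}⁺ = {AuthorID, Editor, Score, Topic, VenueID, Year} — all of the relation — so {AuthorID, VenueID} is a candidate key.
{Editor, VenueID}⁺ = {AuthorID, Editor, Score, Topic, VenueID, Year} — all of the relation — so {Editor, VenueID} is a candidate key.
{Editor, Year}⁺ = {AuthorID, Editor, Score, Topic, VenueID, Year} — all of the relation — so {Editor, Year} is a candidate key.
{Topic, VenueID}⁺ = {AuthorID, Editor, Score, Topic, VenueID, Year} — all of the relation — so {Topic, VenueID} is a candidate key.
No proper subset of any of these is a key, and no other minimal superkey exists.

{AuthorID, VenueID}, {Editor, VenueID}, {Editor, Year}, {Topic, VenueID}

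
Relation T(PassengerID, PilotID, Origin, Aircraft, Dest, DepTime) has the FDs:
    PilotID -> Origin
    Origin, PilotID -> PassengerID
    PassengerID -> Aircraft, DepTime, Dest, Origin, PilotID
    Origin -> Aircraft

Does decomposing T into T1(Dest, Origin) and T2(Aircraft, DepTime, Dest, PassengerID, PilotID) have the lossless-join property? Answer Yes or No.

No

The shared attributes are {Dest} and {Dest}⁺ = {Dest}.
Neither T1 nor T2 is contained in that closure, so the decomposition is lossy.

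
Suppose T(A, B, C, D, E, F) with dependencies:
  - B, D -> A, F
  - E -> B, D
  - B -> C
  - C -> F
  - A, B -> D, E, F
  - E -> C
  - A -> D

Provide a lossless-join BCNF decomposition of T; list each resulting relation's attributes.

{A, B, E}; {A, D}; {B, C}; {C, F}

Candidate keys of the original relation: {A, B}, {B, D}, {E}.
In {A, B, C, D, E, F}, {B} is not a superkey ({B}⁺ restricted to this set is {B, C, F}), so split on B -> C, F into {B, C, F} and {A, B, D, E}.
In {B, C, F}, {C} is not a superkey ({C}⁺ restricted to this set is {C, F}), so split on C -> F into {C, F} and {B, C}.
{C, F} has no BCNF violation.
{B, C} has no BCNF violation.
In {A, B, D, E}, {A} is not a superkey ({A}⁺ restricted to this set is {A, D}), so split on A -> D into {A, D} and {A, B, E}.
{A, D} has no BCNF violation.
{A, B, E} has no BCNF violation.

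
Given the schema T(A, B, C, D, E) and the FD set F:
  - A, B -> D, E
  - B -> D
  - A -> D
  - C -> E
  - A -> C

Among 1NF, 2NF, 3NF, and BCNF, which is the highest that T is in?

Candidate key: {A, B}. Prime attributes: {A, B}.
B -> D breaks BCNF: {B}⁺ = {B, D}, so {B} is not a superkey.
B -> D determines the non-prime attribute {D} from a non-superkey — 3NF is violated.
The proper key subset {A} of {A, B} determines non-prime {C, D, E}, so the relation is not even in 2NF.

1NF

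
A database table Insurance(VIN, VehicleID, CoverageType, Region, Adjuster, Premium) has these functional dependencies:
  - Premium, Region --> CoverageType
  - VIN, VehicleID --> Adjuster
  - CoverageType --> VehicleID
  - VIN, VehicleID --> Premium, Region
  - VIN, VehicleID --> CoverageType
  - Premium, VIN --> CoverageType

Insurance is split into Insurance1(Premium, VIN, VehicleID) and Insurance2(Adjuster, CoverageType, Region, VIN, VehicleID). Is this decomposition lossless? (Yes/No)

Yes

Common attributes: {VIN, VehicleID}; their closure is {Adjuster, CoverageType, Premium, Region, VIN, VehicleID}.
Since Insurance1 ⊆ {Adjuster, CoverageType, Premium, Region, VIN, VehicleID}, the intersection is a superkey of Insurance1; the decomposition is lossless.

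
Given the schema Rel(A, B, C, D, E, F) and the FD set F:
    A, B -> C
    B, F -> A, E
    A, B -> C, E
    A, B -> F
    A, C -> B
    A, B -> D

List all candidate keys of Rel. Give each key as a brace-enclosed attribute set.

{A, B}⁺ = {A, B, C, D, E, F} — all of the relation — so {A, B} is a candidate key.
{A, C}⁺ = {A, B, C, D, E, F} — all of the relation — so {A, C} is a candidate key.
{B, F}⁺ = {A, B, C, D, E, F} — all of the relation — so {B, F} is a candidate key.
These are minimal and exhaustive — every other superkey contains one of them.

{A, B}, {A, C}, {B, F}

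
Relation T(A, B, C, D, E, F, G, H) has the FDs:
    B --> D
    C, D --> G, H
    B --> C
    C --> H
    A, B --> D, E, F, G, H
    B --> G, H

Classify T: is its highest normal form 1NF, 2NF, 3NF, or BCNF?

1NF

Candidate key: {A, B}. Prime attributes: {A, B}.
B --> D breaks BCNF: {B}⁺ = {B, C, D, G, H}, so {B} is not a superkey.
B --> D has non-prime {D} on the right and a non-superkey on the left, so 3NF fails.
The proper key subset {B} of {A, B} determines non-prime {C, D, G, H}, so the relation is not even in 2NF.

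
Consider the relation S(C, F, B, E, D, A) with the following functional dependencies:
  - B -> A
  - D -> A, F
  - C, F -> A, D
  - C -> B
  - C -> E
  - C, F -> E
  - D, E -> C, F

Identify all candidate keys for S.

{C, D}, {C, F}, {D, E}

{C, D}⁺ = {A, B, C, D, E, F} — all of the relation — so {C, D} is a candidate key.
{C, F}⁺ = {A, B, C, D, E, F} — all of the relation — so {C, F} is a candidate key.
{D, E}⁺ = {A, B, C, D, E, F} — all of the relation — so {D, E} is a candidate key.
No proper subset of any of these is a key, and no other minimal superkey exists.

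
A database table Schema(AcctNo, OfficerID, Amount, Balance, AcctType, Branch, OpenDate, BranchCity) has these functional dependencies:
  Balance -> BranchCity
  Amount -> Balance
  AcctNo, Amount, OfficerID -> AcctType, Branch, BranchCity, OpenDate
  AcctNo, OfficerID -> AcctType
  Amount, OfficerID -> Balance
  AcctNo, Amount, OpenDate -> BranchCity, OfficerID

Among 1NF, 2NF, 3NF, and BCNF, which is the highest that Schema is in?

1NF

Candidate keys: {AcctNo, Amount, OfficerID}, {AcctNo, Amount, OpenDate}. Prime attributes: {AcctNo, Amount, OfficerID, OpenDate}.
Balance -> BranchCity: {Balance}⁺ = {Balance, BranchCity}, which is not all of the attributes, so the left side is not a superkey — BCNF is violated.
Balance -> BranchCity has non-prime {BranchCity} on the right and a non-superkey on the left, so 3NF fails.
{Amount} is a proper subset of the key {AcctNo, Amount, OfficerID}, and {Amount}⁺ contains the non-prime attributes {Balance, BranchCity} — a partial dependency, so 2NF is violated.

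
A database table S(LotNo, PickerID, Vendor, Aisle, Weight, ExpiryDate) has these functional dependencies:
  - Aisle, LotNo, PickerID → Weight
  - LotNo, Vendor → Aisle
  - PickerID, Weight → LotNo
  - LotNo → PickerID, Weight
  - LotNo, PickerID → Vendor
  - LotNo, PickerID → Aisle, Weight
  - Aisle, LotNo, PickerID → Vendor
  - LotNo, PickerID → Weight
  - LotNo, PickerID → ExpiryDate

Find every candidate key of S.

{LotNo} is a candidate key since {LotNo}⁺ = {Aisle, ExpiryDate, LotNo, PickerID, Vendor, Weight} covers every attribute.
{PickerID, Weight} is a candidate key since {PickerID, Weight}⁺ = {Aisle, ExpiryDate, LotNo, PickerID, Vendor, Weight} covers every attribute.
No proper subset of any of these is a key, and no other minimal superkey exists.

{LotNo}, {PickerID, Weight}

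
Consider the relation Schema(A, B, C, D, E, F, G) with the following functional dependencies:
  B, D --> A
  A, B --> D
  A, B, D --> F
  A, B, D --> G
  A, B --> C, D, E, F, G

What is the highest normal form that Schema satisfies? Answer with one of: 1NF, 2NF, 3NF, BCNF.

BCNF

Candidate keys: {A, B}, {B, D}. Prime attributes: {A, B, D}.
Each dependency's left side is a superkey — BCNF holds.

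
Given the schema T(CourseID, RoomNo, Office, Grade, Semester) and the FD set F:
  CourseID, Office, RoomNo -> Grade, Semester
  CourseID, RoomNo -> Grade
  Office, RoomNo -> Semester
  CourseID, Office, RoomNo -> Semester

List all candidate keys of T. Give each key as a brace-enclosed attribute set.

{CourseID, Office, RoomNo}

Attributes never on any right-hand side: {CourseID, Office, RoomNo} — every candidate key must contain all of them.
{CourseID, Office, RoomNo}⁺ = {CourseID, Grade, Office, RoomNo, Semester}, which is every attribute, so {CourseID, Office, RoomNo} is a candidate key.
No smaller or unrelated set reaches every attribute, so there are no other keys.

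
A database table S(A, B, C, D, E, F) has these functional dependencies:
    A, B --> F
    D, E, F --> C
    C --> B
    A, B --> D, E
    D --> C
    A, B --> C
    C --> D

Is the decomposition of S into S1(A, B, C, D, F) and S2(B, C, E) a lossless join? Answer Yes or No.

No

The shared attributes are {B, C} and {B, C}⁺ = {B, C, D}.
Neither S1 nor S2 is contained in that closure, so the decomposition is lossy.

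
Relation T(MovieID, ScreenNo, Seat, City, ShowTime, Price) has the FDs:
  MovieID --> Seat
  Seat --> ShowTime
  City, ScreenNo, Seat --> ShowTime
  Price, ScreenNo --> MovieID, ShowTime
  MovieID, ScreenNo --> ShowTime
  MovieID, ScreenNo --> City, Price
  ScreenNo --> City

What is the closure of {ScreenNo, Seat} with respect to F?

{City, ScreenNo, Seat, ShowTime}

Start with {ScreenNo, Seat}.
Seat --> ShowTime applies; add {ShowTime} → now {ScreenNo, Seat, ShowTime}.
ScreenNo --> City applies; add {City} → now {City, ScreenNo, Seat, ShowTime}.
No further FD applies.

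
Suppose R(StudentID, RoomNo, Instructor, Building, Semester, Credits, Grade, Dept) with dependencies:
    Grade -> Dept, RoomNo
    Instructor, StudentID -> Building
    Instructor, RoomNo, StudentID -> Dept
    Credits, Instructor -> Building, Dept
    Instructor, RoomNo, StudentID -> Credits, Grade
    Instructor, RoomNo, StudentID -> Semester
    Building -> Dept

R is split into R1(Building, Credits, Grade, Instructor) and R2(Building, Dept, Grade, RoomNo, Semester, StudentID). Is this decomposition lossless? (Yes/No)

Common attributes: {Building, Grade}; their closure is {Building, Dept, Grade, RoomNo}.
R1 ⊄ {Building, Dept, Grade, RoomNo} and R2 ⊄ {Building, Dept, Grade, RoomNo}, so the split is lossy.

No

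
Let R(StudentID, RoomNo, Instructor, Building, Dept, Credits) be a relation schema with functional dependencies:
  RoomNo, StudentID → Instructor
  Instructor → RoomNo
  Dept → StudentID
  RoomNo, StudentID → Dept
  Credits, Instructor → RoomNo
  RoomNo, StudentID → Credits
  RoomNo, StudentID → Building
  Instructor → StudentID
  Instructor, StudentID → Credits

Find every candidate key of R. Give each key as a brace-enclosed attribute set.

{Instructor}⁺ = {Building, Credits, Dept, Instructor, RoomNo, StudentID}, which is every attribute, so {Instructor} is a candidate key.
{Dept, RoomNo}⁺ = {Building, Credits, Dept, Instructor, RoomNo, StudentID}, which is every attribute, so {Dept, RoomNo} is a candidate key.
{RoomNo, StudentID}⁺ = {Building, Credits, Dept, Instructor, RoomNo, StudentID}, which is every attribute, so {RoomNo, StudentID} is a candidate key.
Any other superkey properly contains one of these, so there are no further candidate keys.

{Dept, RoomNo}, {Instructor}, {RoomNo, StudentID}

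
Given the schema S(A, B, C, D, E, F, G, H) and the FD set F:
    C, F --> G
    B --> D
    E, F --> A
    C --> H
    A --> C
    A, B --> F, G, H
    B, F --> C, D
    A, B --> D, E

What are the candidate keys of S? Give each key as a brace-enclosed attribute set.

{A, B}, {B, E, F}

Attributes never on any right-hand side: {B} — every candidate key must contain it.
{A, B}⁺ = {A, B, C, D, E, F, G, H}, which is every attribute, so {A, B} is a candidate key.
{B, E, F}⁺ = {A, B, C, D, E, F, G, H}, which is every attribute, so {B, E, F} is a candidate key.
No proper subset of any of these is a key, and no other minimal superkey exists.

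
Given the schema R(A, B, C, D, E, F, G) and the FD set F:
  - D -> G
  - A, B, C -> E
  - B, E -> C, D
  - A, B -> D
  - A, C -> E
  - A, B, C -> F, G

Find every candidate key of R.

{A, B, C}, {A, B, E}

Attributes never on any right-hand side: {A, B} — every candidate key must contain all of them.
{A, B, C}⁺ = {A, B, C, D, E, F, G}, which is every attribute, so {A, B, C} is a candidate key.
{A, B, E}⁺ = {A, B, C, D, E, F, G}, which is every attribute, so {A, B, E} is a candidate key.
No proper subset of any of these is a key, and no other minimal superkey exists.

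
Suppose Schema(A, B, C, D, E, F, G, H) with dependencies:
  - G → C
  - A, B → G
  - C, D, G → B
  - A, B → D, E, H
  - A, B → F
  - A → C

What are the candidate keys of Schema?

{A, B}, {A, D, G}

Attributes never on any right-hand side: {A} — every candidate key must contain it.
{A, B}⁺ = {A, B, C, D, E, F, G, H}, which is every attribute, so {A, B} is a candidate key.
{A, D, G}⁺ = {A, B, C, D, E, F, G, H}, which is every attribute, so {A, D, G} is a candidate key.
Any other superkey properly contains one of these, so there are no further candidate keys.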